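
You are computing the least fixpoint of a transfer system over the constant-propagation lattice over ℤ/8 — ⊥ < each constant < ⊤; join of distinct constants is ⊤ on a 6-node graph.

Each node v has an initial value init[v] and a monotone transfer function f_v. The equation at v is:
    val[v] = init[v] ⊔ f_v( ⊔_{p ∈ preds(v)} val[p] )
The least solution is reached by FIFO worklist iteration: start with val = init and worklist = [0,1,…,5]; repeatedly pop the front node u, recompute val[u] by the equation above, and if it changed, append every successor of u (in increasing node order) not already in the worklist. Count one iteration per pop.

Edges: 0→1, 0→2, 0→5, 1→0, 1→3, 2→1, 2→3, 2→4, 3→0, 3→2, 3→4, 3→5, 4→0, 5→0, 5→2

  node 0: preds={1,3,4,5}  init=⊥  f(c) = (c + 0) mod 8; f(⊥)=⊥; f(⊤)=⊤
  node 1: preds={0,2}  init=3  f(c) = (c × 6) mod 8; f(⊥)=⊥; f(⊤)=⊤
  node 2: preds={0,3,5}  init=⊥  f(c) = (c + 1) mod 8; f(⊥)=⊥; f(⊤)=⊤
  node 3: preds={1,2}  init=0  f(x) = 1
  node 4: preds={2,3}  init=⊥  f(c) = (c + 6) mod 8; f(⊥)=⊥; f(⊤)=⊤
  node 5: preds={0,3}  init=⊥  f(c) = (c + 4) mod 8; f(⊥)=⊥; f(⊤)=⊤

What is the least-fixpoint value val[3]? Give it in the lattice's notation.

⊤

Trace (9 dequeues):
  [1] u=0 | in ⊤ | out ⊤ | prev ⊥ | push {}
  [2] u=1 | in ⊤ | out ⊤ | prev 3 | push {0}
  [3] u=2 | in ⊤ | out ⊤ | prev ⊥ | push {1}
  [4] u=3 | in ⊤ | out ⊤ | prev 0 | push {2}
  [5] u=4 | in ⊤ | out ⊤ | prev ⊥ | push {}
  [6] u=5 | in ⊤ | out ⊤ | prev ⊥ | push {}
  [7] u=0 | in ⊤ | out ⊤ | ==
  [8] u=1 | in ⊤ | out ⊤ | ==
  [9] u=2 | in ⊤ | out ⊤ | ==

Converged values:
  [0] ⊤
  [1] ⊤
  [2] ⊤
  [3] ⊤
  [4] ⊤
  [5] ⊤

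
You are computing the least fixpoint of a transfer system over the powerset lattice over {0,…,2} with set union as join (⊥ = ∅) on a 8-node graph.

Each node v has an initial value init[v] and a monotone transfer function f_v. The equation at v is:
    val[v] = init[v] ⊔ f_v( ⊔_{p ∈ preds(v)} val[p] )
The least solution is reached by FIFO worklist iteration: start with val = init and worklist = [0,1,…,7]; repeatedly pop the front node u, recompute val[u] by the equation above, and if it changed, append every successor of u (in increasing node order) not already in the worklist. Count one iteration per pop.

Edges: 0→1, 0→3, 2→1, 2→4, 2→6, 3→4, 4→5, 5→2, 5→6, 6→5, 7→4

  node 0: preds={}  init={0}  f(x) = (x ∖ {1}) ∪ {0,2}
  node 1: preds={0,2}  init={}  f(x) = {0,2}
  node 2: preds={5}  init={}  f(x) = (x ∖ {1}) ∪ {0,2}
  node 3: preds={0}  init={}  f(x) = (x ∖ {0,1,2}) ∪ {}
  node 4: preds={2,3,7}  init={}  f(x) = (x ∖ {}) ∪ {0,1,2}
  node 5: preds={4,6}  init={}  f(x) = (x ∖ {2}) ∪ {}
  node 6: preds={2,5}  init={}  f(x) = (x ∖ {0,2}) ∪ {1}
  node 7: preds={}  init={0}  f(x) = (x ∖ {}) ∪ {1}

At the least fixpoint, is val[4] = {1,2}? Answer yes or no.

Iteration log — 12 steps:
  step 1. node 0  ⊔preds={}  new={0,2}  old={0}  +wl: 
  step 2. node 1  ⊔preds={0,2}  new={0,2}  old={}  +wl: 
  step 3. node 2  ⊔preds={}  new={0,2}  old={}  +wl: 1
  step 4. node 3  ⊔preds={0,2}  new={}  stable
  step 5. node 4  ⊔preds={0,2}  new={0,1,2}  old={}  +wl: 
  step 6. node 5  ⊔preds={0,1,2}  new={0,1}  old={}  +wl: 2
  step 7. node 6  ⊔preds={0,1,2}  new={1}  old={}  +wl: 5
  step 8. node 7  ⊔preds={}  new={0,1}  old={0}  +wl: 4
  step 9. node 1  ⊔preds={0,2}  new={0,2}  stable
  step 10. node 2  ⊔preds={0,1}  new={0,2}  stable
  step 11. node 5  ⊔preds={0,1,2}  new={0,1}  stable
  step 12. node 4  ⊔preds={0,1,2}  new={0,1,2}  stable

Least fixpoint reached:
  node 0: {0,2}
  node 1: {0,2}
  node 2: {0,2}
  node 3: {}
  node 4: {0,1,2}
  node 5: {0,1}
  node 6: {1}
  node 7: {0,1}

no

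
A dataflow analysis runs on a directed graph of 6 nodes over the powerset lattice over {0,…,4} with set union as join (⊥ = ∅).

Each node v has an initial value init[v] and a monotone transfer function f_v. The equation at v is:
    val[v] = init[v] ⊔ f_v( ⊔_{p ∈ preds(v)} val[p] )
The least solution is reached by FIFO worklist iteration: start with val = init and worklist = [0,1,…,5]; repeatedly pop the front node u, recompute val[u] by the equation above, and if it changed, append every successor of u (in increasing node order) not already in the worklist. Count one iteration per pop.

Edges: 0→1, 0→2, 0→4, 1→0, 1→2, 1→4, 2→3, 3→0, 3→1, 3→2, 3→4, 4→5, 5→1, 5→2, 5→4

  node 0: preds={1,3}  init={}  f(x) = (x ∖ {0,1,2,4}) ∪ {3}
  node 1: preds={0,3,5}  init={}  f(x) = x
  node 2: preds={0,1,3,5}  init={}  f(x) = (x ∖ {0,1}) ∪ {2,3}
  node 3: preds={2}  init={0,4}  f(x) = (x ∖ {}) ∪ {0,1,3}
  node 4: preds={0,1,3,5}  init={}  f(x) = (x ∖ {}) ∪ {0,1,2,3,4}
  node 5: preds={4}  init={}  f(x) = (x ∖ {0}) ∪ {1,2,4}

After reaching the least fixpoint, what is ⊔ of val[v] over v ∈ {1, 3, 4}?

Worklist (11 pops):
  #1 pop 0: in={0,4} → {3} (was {}); enqueue []
  #2 pop 1: in={0,3,4} → {0,3,4} (was {}); enqueue [0]
  #3 pop 2: in={0,3,4} → {2,3,4} (was {}); enqueue []
  #4 pop 3: in={2,3,4} → {0,1,2,3,4} (was {0,4}); enqueue [1,2]
  #5 pop 4: in={0,1,2,3,4} → {0,1,2,3,4} (was {}); enqueue []
  #6 pop 5: in={0,1,2,3,4} → {1,2,3,4} (was {}); enqueue [4]
  #7 pop 0: in={0,1,2,3,4} → {3} (no change)
  #8 pop 1: in={0,1,2,3,4} → {0,1,2,3,4} (was {0,3,4}); enqueue [0]
  #9 pop 2: in={0,1,2,3,4} → {2,3,4} (no change)
  #10 pop 4: in={0,1,2,3,4} → {0,1,2,3,4} (no change)
  #11 pop 0: in={0,1,2,3,4} → {3} (no change)

Fixpoint:
  val[0] = {3}
  val[1] = {0,1,2,3,4}
  val[2] = {2,3,4}
  val[3] = {0,1,2,3,4}
  val[4] = {0,1,2,3,4}
  val[5] = {1,2,3,4}

{0,1,2,3,4}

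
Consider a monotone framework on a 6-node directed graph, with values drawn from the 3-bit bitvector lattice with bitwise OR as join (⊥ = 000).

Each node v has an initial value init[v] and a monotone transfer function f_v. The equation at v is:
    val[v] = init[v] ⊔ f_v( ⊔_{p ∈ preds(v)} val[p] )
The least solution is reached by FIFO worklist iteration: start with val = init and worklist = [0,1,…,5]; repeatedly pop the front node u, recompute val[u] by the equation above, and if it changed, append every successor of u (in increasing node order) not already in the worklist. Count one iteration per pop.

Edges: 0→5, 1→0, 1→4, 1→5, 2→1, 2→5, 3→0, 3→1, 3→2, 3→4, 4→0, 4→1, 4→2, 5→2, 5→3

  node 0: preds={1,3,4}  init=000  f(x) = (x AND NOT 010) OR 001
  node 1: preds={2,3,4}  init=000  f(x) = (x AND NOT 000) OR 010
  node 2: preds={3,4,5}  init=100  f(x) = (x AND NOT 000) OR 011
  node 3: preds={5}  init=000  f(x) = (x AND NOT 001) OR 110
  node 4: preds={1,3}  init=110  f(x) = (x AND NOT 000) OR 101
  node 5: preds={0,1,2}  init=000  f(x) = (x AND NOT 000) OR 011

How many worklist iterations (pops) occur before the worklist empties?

Worklist (13 pops):
  #1 pop 0: in=110 → 101 (was 000); enqueue []
  #2 pop 1: in=110 → 110 (was 000); enqueue [0]
  #3 pop 2: in=110 → 111 (was 100); enqueue [1]
  #4 pop 3: in=000 → 110 (was 000); enqueue [2]
  #5 pop 4: in=110 → 111 (was 110); enqueue []
  #6 pop 5: in=111 → 111 (was 000); enqueue [3]
  #7 pop 0: in=111 → 101 (no change)
  #8 pop 1: in=111 → 111 (was 110); enqueue [0,4,5]
  #9 pop 2: in=111 → 111 (no change)
  #10 pop 3: in=111 → 110 (no change)
  #11 pop 0: in=111 → 101 (no change)
  #12 pop 4: in=111 → 111 (no change)
  #13 pop 5: in=111 → 111 (no change)

Fixpoint:
  val[0] = 101
  val[1] = 111
  val[2] = 111
  val[3] = 110
  val[4] = 111
  val[5] = 111

13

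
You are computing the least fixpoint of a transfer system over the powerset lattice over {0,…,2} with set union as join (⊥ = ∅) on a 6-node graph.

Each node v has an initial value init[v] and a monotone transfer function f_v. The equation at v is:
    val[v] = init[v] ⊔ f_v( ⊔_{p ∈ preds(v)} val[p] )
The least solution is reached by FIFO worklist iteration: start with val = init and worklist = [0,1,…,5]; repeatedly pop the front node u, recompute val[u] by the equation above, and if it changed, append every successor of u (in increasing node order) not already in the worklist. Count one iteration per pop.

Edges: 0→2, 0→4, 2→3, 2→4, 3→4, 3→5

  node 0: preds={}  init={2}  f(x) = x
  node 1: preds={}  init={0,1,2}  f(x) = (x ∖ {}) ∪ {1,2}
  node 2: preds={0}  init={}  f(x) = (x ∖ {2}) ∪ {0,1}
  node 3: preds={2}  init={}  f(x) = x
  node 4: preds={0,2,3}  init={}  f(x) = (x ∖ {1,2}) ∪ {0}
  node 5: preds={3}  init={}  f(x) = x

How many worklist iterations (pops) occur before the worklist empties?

Worklist (6 pops):
  #1 pop 0: in={} → {2} (no change)
  #2 pop 1: in={} → {0,1,2} (no change)
  #3 pop 2: in={2} → {0,1} (was {}); enqueue []
  #4 pop 3: in={0,1} → {0,1} (was {}); enqueue []
  #5 pop 4: in={0,1,2} → {0} (was {}); enqueue []
  #6 pop 5: in={0,1} → {0,1} (was {}); enqueue []

Fixpoint:
  val[0] = {2}
  val[1] = {0,1,2}
  val[2] = {0,1}
  val[3] = {0,1}
  val[4] = {0}
  val[5] = {0,1}

6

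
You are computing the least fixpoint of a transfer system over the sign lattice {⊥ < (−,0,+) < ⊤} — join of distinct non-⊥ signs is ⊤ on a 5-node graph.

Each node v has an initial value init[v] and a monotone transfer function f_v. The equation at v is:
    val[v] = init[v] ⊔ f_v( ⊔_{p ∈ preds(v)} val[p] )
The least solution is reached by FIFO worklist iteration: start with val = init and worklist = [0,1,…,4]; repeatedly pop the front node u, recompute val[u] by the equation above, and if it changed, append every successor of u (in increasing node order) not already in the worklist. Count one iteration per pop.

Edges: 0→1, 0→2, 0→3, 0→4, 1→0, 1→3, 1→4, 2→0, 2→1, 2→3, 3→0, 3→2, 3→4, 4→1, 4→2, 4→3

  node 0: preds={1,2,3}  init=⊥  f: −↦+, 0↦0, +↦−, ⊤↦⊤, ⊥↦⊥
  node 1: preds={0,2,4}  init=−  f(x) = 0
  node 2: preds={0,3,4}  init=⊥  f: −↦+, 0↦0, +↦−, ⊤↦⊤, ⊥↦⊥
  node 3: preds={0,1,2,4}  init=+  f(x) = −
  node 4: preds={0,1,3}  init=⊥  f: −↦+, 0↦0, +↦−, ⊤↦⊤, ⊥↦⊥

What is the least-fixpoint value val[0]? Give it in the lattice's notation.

⊤

Worklist (9 pops):
  #1 pop 0: in=⊤ → ⊤ (was ⊥); enqueue []
  #2 pop 1: in=⊤ → ⊤ (was −); enqueue [0]
  #3 pop 2: in=⊤ → ⊤ (was ⊥); enqueue [1]
  #4 pop 3: in=⊤ → ⊤ (was +); enqueue [2]
  #5 pop 4: in=⊤ → ⊤ (was ⊥); enqueue [3]
  #6 pop 0: in=⊤ → ⊤ (no change)
  #7 pop 1: in=⊤ → ⊤ (no change)
  #8 pop 2: in=⊤ → ⊤ (no change)
  #9 pop 3: in=⊤ → ⊤ (no change)

Fixpoint:
  val[0] = ⊤
  val[1] = ⊤
  val[2] = ⊤
  val[3] = ⊤
  val[4] = ⊤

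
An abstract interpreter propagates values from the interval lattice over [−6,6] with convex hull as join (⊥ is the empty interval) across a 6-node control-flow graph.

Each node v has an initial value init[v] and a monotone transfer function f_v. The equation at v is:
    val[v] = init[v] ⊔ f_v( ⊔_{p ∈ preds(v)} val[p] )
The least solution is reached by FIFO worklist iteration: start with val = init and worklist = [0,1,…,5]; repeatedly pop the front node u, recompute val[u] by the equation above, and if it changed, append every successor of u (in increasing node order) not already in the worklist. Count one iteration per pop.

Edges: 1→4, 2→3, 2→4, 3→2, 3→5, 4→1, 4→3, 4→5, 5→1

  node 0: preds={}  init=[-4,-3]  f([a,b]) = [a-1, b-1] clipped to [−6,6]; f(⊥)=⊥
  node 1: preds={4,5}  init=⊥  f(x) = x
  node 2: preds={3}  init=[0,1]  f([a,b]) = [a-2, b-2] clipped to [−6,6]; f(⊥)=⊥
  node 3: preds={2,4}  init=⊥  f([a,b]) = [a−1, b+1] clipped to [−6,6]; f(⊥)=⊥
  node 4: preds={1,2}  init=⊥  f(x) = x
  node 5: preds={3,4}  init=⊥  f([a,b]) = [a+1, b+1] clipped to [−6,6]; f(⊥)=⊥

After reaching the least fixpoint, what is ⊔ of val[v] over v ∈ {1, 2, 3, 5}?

[-6,6]

Worklist (30 pops):
  #1 pop 0: in=⊥ → [-4,-3] (no change)
  #2 pop 1: in=⊥ → ⊥ (no change)
  #3 pop 2: in=⊥ → [0,1] (no change)
  #4 pop 3: in=[0,1] → [-1,2] (was ⊥); enqueue [2]
  #5 pop 4: in=[0,1] → [0,1] (was ⊥); enqueue [1,3]
  #6 pop 5: in=[-1,2] → [0,3] (was ⊥); enqueue []
  #7 pop 2: in=[-1,2] → [-3,1] (was [0,1]); enqueue [4]
  #8 pop 1: in=[0,3] → [0,3] (was ⊥); enqueue []
  #9 pop 3: in=[-3,1] → [-4,2] (was [-1,2]); enqueue [2,5]
  #10 pop 4: in=[-3,3] → [-3,3] (was [0,1]); enqueue [1,3]
  #11 pop 2: in=[-4,2] → [-6,1] (was [-3,1]); enqueue [4]
  #12 pop 5: in=[-4,3] → [-3,4] (was [0,3]); enqueue []
  #13 pop 1: in=[-3,4] → [-3,4] (was [0,3]); enqueue []
  #14 pop 3: in=[-6,3] → [-6,4] (was [-4,2]); enqueue [2,5]
  #15 pop 4: in=[-6,4] → [-6,4] (was [-3,3]); enqueue [1,3]
  #16 pop 2: in=[-6,4] → [-6,2] (was [-6,1]); enqueue [4]
  #17 pop 5: in=[-6,4] → [-5,5] (was [-3,4]); enqueue []
  #18 pop 1: in=[-6,5] → [-6,5] (was [-3,4]); enqueue []
  #19 pop 3: in=[-6,4] → [-6,5] (was [-6,4]); enqueue [2,5]
  #20 pop 4: in=[-6,5] → [-6,5] (was [-6,4]); enqueue [1,3]
  #21 pop 2: in=[-6,5] → [-6,3] (was [-6,2]); enqueue [4]
  #22 pop 5: in=[-6,5] → [-5,6] (was [-5,5]); enqueue []
  #23 pop 1: in=[-6,6] → [-6,6] (was [-6,5]); enqueue []
  #24 pop 3: in=[-6,5] → [-6,6] (was [-6,5]); enqueue [2,5]
  #25 pop 4: in=[-6,6] → [-6,6] (was [-6,5]); enqueue [1,3]
  #26 pop 2: in=[-6,6] → [-6,4] (was [-6,3]); enqueue [4]
  #27 pop 5: in=[-6,6] → [-5,6] (no change)
  #28 pop 1: in=[-6,6] → [-6,6] (no change)
  #29 pop 3: in=[-6,6] → [-6,6] (no change)
  #30 pop 4: in=[-6,6] → [-6,6] (no change)

Fixpoint:
  val[0] = [-4,-3]
  val[1] = [-6,6]
  val[2] = [-6,4]
  val[3] = [-6,6]
  val[4] = [-6,6]
  val[5] = [-5,6]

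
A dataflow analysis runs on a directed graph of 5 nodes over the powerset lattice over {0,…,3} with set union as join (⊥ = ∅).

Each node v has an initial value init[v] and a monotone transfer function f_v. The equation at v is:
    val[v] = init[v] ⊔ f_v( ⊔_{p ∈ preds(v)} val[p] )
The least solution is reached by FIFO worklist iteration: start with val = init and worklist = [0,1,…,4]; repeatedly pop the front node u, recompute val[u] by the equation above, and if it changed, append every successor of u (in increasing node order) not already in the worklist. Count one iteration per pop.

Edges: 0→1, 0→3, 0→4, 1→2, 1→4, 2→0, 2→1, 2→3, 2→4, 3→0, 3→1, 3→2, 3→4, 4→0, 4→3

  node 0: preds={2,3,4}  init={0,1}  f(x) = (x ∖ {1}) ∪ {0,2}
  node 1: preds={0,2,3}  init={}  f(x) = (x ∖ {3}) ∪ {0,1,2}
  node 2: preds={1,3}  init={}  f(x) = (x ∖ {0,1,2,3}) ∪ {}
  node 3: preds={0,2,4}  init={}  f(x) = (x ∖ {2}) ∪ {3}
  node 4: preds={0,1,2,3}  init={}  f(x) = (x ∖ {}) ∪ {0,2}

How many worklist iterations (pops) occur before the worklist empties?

Trace (10 dequeues):
  [1] u=0 | in {} | out {0,1,2} | prev {0,1} | push {}
  [2] u=1 | in {0,1,2} | out {0,1,2} | prev {} | push {}
  [3] u=2 | in {0,1,2} | out {} | ==
  [4] u=3 | in {0,1,2} | out {0,1,3} | prev {} | push {0,1,2}
  [5] u=4 | in {0,1,2,3} | out {0,1,2,3} | prev {} | push {3}
  [6] u=0 | in {0,1,2,3} | out {0,1,2,3} | prev {0,1,2} | push {4}
  [7] u=1 | in {0,1,2,3} | out {0,1,2} | ==
  [8] u=2 | in {0,1,2,3} | out {} | ==
  [9] u=3 | in {0,1,2,3} | out {0,1,3} | ==
  [10] u=4 | in {0,1,2,3} | out {0,1,2,3} | ==

Converged values:
  [0] {0,1,2,3}
  [1] {0,1,2}
  [2] {}
  [3] {0,1,3}
  [4] {0,1,2,3}

10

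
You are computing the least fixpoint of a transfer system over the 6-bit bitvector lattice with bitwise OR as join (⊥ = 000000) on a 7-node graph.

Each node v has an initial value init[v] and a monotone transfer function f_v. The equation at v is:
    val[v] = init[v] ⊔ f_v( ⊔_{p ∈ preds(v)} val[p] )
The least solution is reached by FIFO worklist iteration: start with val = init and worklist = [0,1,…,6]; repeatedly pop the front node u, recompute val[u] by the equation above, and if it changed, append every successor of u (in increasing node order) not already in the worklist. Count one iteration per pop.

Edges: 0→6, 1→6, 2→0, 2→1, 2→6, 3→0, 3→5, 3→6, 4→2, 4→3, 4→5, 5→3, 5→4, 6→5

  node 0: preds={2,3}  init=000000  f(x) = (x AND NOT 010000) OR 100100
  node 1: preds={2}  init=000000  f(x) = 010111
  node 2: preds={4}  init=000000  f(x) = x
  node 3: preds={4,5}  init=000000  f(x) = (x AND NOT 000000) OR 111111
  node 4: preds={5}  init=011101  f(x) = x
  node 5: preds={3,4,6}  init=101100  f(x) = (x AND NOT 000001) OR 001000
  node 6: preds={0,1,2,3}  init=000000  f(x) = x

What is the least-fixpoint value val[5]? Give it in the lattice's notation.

Iteration log — 21 steps:
  step 1. node 0  ⊔preds=000000  new=100100  old=000000  +wl: 
  step 2. node 1  ⊔preds=000000  new=010111  old=000000  +wl: 
  step 3. node 2  ⊔preds=011101  new=011101  old=000000  +wl: 0,1
  step 4. node 3  ⊔preds=111101  new=111111  old=000000  +wl: 
  step 5. node 4  ⊔preds=101100  new=111101  old=011101  +wl: 2,3
  step 6. node 5  ⊔preds=111111  new=111110  old=101100  +wl: 4
  step 7. node 6  ⊔preds=111111  new=111111  old=000000  +wl: 5
  step 8. node 0  ⊔preds=111111  new=101111  old=100100  +wl: 6
  step 9. node 1  ⊔preds=011101  new=010111  stable
  step 10. node 2  ⊔preds=111101  new=111101  old=011101  +wl: 0,1
  step 11. node 3  ⊔preds=111111  new=111111  stable
  step 12. node 4  ⊔preds=111110  new=111111  old=111101  +wl: 2,3
  step 13. node 5  ⊔preds=111111  new=111110  stable
  step 14. node 6  ⊔preds=111111  new=111111  stable
  step 15. node 0  ⊔preds=111111  new=101111  stable
  step 16. node 1  ⊔preds=111101  new=010111  stable
  step 17. node 2  ⊔preds=111111  new=111111  old=111101  +wl: 0,1,6
  step 18. node 3  ⊔preds=111111  new=111111  stable
  step 19. node 0  ⊔preds=111111  new=101111  stable
  step 20. node 1  ⊔preds=111111  new=010111  stable
  step 21. node 6  ⊔preds=111111  new=111111  stable

Least fixpoint reached:
  node 0: 101111
  node 1: 010111
  node 2: 111111
  node 3: 111111
  node 4: 111111
  node 5: 111110
  node 6: 111111

111110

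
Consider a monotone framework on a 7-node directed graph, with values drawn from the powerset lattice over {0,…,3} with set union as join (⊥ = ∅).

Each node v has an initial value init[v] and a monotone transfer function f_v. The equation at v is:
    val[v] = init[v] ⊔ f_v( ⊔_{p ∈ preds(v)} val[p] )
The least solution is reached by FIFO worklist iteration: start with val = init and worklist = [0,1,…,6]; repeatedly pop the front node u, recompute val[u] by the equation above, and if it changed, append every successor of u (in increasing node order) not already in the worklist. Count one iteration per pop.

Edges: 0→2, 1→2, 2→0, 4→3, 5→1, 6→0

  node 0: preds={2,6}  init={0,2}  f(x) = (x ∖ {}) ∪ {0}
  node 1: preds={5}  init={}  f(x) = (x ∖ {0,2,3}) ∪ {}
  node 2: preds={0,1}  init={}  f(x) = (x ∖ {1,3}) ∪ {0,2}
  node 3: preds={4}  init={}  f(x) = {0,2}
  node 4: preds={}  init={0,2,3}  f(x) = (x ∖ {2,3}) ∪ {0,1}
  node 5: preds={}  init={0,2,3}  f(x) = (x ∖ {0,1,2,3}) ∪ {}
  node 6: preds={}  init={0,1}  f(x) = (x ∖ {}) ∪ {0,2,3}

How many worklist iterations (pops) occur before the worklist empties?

Iteration log — 10 steps:
  step 1. node 0  ⊔preds={0,1}  new={0,1,2}  old={0,2}  +wl: 
  step 2. node 1  ⊔preds={0,2,3}  new={}  stable
  step 3. node 2  ⊔preds={0,1,2}  new={0,2}  old={}  +wl: 0
  step 4. node 3  ⊔preds={0,2,3}  new={0,2}  old={}  +wl: 
  step 5. node 4  ⊔preds={}  new={0,1,2,3}  old={0,2,3}  +wl: 3
  step 6. node 5  ⊔preds={}  new={0,2,3}  stable
  step 7. node 6  ⊔preds={}  new={0,1,2,3}  old={0,1}  +wl: 
  step 8. node 0  ⊔preds={0,1,2,3}  new={0,1,2,3}  old={0,1,2}  +wl: 2
  step 9. node 3  ⊔preds={0,1,2,3}  new={0,2}  stable
  step 10. node 2  ⊔preds={0,1,2,3}  new={0,2}  stable

Least fixpoint reached:
  node 0: {0,1,2,3}
  node 1: {}
  node 2: {0,2}
  node 3: {0,2}
  node 4: {0,1,2,3}
  node 5: {0,2,3}
  node 6: {0,1,2,3}

10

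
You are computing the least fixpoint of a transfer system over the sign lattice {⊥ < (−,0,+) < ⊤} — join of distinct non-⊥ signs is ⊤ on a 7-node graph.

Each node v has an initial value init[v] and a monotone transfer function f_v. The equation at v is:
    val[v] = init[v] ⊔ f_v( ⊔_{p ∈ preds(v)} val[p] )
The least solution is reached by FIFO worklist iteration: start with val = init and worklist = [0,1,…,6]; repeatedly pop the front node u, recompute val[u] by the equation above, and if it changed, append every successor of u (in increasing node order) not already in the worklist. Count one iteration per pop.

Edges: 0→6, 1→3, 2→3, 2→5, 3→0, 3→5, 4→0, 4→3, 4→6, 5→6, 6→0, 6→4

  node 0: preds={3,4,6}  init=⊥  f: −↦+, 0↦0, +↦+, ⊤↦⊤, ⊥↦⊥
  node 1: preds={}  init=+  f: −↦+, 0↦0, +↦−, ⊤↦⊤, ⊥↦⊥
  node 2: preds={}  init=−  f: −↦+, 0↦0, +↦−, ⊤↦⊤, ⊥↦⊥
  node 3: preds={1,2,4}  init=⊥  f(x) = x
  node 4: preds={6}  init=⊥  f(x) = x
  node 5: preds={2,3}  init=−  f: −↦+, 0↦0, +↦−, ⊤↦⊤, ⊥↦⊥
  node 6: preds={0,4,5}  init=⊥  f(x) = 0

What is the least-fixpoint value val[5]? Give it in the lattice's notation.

Trace (12 dequeues):
  [1] u=0 | in ⊥ | out ⊥ | ==
  [2] u=1 | in ⊥ | out + | ==
  [3] u=2 | in ⊥ | out − | ==
  [4] u=3 | in ⊤ | out ⊤ | prev ⊥ | push {0}
  [5] u=4 | in ⊥ | out ⊥ | ==
  [6] u=5 | in ⊤ | out ⊤ | prev − | push {}
  [7] u=6 | in ⊤ | out 0 | prev ⊥ | push {4}
  [8] u=0 | in ⊤ | out ⊤ | prev ⊥ | push {6}
  [9] u=4 | in 0 | out 0 | prev ⊥ | push {0,3}
  [10] u=6 | in ⊤ | out 0 | ==
  [11] u=0 | in ⊤ | out ⊤ | ==
  [12] u=3 | in ⊤ | out ⊤ | ==

Converged values:
  [0] ⊤
  [1] +
  [2] −
  [3] ⊤
  [4] 0
  [5] ⊤
  [6] 0

⊤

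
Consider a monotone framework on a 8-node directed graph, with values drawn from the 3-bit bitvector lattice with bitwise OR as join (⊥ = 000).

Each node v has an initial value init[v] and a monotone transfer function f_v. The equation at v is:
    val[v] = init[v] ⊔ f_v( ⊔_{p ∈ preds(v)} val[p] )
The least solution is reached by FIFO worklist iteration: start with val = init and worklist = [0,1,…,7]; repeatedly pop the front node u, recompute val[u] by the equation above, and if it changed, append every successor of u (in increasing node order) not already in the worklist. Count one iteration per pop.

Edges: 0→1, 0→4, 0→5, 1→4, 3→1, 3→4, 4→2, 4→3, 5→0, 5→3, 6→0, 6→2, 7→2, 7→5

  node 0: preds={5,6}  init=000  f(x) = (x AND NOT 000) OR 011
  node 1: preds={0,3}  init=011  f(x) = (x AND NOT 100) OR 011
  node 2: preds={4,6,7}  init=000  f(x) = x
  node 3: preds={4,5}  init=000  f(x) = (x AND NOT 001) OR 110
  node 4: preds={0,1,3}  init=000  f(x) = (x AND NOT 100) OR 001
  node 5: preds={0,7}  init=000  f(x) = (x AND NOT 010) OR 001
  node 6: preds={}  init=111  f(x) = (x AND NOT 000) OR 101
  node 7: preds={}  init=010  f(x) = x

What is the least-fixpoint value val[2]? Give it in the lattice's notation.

111

Iteration log — 12 steps:
  step 1. node 0  ⊔preds=111  new=111  old=000  +wl: 
  step 2. node 1  ⊔preds=111  new=011  stable
  step 3. node 2  ⊔preds=111  new=111  old=000  +wl: 
  step 4. node 3  ⊔preds=000  new=110  old=000  +wl: 1
  step 5. node 4  ⊔preds=111  new=011  old=000  +wl: 2,3
  step 6. node 5  ⊔preds=111  new=101  old=000  +wl: 0
  step 7. node 6  ⊔preds=000  new=111  stable
  step 8. node 7  ⊔preds=000  new=010  stable
  step 9. node 1  ⊔preds=111  new=011  stable
  step 10. node 2  ⊔preds=111  new=111  stable
  step 11. node 3  ⊔preds=111  new=110  stable
  step 12. node 0  ⊔preds=111  new=111  stable

Least fixpoint reached:
  node 0: 111
  node 1: 011
  node 2: 111
  node 3: 110
  node 4: 011
  node 5: 101
  node 6: 111
  node 7: 010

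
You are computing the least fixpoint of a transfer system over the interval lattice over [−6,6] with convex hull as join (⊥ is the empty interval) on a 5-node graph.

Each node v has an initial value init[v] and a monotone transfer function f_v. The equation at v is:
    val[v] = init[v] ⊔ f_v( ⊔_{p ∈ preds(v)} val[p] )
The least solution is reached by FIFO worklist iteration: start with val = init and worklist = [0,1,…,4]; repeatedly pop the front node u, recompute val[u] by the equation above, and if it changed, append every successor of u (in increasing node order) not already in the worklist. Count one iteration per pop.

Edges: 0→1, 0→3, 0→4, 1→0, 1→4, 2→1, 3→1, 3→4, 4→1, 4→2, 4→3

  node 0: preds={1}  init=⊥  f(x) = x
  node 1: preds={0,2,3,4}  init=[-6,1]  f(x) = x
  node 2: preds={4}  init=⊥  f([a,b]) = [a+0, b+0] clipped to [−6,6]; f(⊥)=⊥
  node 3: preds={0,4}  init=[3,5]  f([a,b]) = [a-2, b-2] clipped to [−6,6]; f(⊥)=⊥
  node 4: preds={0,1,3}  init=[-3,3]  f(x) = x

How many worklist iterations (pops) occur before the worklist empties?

Iteration log — 11 steps:
  step 1. node 0  ⊔preds=[-6,1]  new=[-6,1]  old=⊥  +wl: 
  step 2. node 1  ⊔preds=[-6,5]  new=[-6,5]  old=[-6,1]  +wl: 0
  step 3. node 2  ⊔preds=[-3,3]  new=[-3,3]  old=⊥  +wl: 1
  step 4. node 3  ⊔preds=[-6,3]  new=[-6,5]  old=[3,5]  +wl: 
  step 5. node 4  ⊔preds=[-6,5]  new=[-6,5]  old=[-3,3]  +wl: 2,3
  step 6. node 0  ⊔preds=[-6,5]  new=[-6,5]  old=[-6,1]  +wl: 4
  step 7. node 1  ⊔preds=[-6,5]  new=[-6,5]  stable
  step 8. node 2  ⊔preds=[-6,5]  new=[-6,5]  old=[-3,3]  +wl: 1
  step 9. node 3  ⊔preds=[-6,5]  new=[-6,5]  stable
  step 10. node 4  ⊔preds=[-6,5]  new=[-6,5]  stable
  step 11. node 1  ⊔preds=[-6,5]  new=[-6,5]  stable

Least fixpoint reached:
  node 0: [-6,5]
  node 1: [-6,5]
  node 2: [-6,5]
  node 3: [-6,5]
  node 4: [-6,5]

11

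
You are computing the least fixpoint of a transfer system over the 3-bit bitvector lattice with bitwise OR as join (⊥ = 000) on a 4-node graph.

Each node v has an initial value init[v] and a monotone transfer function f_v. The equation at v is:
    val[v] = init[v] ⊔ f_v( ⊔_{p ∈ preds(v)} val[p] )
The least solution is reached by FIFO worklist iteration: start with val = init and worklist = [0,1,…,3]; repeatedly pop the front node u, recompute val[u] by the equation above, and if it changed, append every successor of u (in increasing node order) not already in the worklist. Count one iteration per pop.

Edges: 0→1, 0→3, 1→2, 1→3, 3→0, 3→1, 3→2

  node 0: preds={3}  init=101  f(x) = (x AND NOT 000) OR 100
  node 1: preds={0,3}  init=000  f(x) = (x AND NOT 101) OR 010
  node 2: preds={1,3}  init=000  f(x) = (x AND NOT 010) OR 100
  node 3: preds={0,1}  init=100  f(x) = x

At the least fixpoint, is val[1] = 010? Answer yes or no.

Worklist (8 pops):
  #1 pop 0: in=100 → 101 (no change)
  #2 pop 1: in=101 → 010 (was 000); enqueue []
  #3 pop 2: in=110 → 100 (was 000); enqueue []
  #4 pop 3: in=111 → 111 (was 100); enqueue [0,1,2]
  #5 pop 0: in=111 → 111 (was 101); enqueue [3]
  #6 pop 1: in=111 → 010 (no change)
  #7 pop 2: in=111 → 101 (was 100); enqueue []
  #8 pop 3: in=111 → 111 (no change)

Fixpoint:
  val[0] = 111
  val[1] = 010
  val[2] = 101
  val[3] = 111

yes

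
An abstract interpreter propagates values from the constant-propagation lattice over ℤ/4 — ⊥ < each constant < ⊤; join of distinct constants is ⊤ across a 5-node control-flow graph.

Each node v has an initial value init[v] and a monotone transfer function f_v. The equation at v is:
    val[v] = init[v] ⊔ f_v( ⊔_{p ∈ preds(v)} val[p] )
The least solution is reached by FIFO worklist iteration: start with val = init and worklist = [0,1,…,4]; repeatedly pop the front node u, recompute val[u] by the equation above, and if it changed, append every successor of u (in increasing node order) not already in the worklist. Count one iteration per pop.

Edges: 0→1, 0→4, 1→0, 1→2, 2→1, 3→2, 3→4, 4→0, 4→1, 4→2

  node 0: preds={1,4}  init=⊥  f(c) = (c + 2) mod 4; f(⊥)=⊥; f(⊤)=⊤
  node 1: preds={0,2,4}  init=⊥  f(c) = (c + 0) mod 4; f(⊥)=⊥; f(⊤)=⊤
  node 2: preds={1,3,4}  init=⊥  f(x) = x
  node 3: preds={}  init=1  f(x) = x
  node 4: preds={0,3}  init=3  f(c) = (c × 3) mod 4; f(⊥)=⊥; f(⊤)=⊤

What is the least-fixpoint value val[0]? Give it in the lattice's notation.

Worklist (11 pops):
  #1 pop 0: in=3 → 1 (was ⊥); enqueue []
  #2 pop 1: in=⊤ → ⊤ (was ⊥); enqueue [0]
  #3 pop 2: in=⊤ → ⊤ (was ⊥); enqueue [1]
  #4 pop 3: in=⊥ → 1 (no change)
  #5 pop 4: in=1 → 3 (no change)
  #6 pop 0: in=⊤ → ⊤ (was 1); enqueue [4]
  #7 pop 1: in=⊤ → ⊤ (no change)
  #8 pop 4: in=⊤ → ⊤ (was 3); enqueue [0,1,2]
  #9 pop 0: in=⊤ → ⊤ (no change)
  #10 pop 1: in=⊤ → ⊤ (no change)
  #11 pop 2: in=⊤ → ⊤ (no change)

Fixpoint:
  val[0] = ⊤
  val[1] = ⊤
  val[2] = ⊤
  val[3] = 1
  val[4] = ⊤

⊤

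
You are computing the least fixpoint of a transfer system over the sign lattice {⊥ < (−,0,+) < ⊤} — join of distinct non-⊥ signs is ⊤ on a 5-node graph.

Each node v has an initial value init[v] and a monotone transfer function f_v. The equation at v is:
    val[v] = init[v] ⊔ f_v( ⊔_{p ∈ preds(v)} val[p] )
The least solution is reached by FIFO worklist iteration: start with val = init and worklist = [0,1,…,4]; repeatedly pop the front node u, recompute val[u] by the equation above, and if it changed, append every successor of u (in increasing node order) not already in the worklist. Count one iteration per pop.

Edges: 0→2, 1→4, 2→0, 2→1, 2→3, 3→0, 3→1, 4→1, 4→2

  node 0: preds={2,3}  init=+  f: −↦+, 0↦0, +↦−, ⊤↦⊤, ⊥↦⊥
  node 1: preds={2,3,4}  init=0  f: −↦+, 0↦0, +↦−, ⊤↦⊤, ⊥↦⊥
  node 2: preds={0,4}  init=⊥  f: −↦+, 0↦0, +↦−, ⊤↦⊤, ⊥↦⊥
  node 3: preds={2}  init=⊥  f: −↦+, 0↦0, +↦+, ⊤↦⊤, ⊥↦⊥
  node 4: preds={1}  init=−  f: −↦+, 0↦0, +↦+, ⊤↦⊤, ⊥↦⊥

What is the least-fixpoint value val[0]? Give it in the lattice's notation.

⊤

Trace (8 dequeues):
  [1] u=0 | in ⊥ | out + | ==
  [2] u=1 | in − | out ⊤ | prev 0 | push {}
  [3] u=2 | in ⊤ | out ⊤ | prev ⊥ | push {0,1}
  [4] u=3 | in ⊤ | out ⊤ | prev ⊥ | push {}
  [5] u=4 | in ⊤ | out ⊤ | prev − | push {2}
  [6] u=0 | in ⊤ | out ⊤ | prev + | push {}
  [7] u=1 | in ⊤ | out ⊤ | ==
  [8] u=2 | in ⊤ | out ⊤ | ==

Converged values:
  [0] ⊤
  [1] ⊤
  [2] ⊤
  [3] ⊤
  [4] ⊤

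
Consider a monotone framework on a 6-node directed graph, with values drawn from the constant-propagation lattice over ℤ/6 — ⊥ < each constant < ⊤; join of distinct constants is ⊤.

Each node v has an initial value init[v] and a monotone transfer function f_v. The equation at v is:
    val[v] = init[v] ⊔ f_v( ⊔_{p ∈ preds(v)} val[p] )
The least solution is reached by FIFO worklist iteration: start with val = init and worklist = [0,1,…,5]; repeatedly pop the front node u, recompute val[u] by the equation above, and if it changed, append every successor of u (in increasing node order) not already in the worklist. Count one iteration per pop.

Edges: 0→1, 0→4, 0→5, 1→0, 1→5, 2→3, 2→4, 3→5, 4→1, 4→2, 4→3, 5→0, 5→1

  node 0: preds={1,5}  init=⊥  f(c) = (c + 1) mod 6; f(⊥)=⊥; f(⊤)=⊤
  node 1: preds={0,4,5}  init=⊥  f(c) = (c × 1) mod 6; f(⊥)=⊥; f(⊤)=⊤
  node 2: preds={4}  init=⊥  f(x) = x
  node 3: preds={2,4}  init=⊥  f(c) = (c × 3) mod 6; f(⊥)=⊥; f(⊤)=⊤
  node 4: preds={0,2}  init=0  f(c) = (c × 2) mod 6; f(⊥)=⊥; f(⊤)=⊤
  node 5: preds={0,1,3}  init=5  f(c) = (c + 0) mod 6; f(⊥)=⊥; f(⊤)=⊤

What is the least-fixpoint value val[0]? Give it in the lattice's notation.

⊤

Trace (15 dequeues):
  [1] u=0 | in 5 | out 0 | prev ⊥ | push {}
  [2] u=1 | in ⊤ | out ⊤ | prev ⊥ | push {0}
  [3] u=2 | in 0 | out 0 | prev ⊥ | push {}
  [4] u=3 | in 0 | out 0 | prev ⊥ | push {}
  [5] u=4 | in 0 | out 0 | ==
  [6] u=5 | in ⊤ | out ⊤ | prev 5 | push {1}
  [7] u=0 | in ⊤ | out ⊤ | prev 0 | push {4,5}
  [8] u=1 | in ⊤ | out ⊤ | ==
  [9] u=4 | in ⊤ | out ⊤ | prev 0 | push {1,2,3}
  [10] u=5 | in ⊤ | out ⊤ | ==
  [11] u=1 | in ⊤ | out ⊤ | ==
  [12] u=2 | in ⊤ | out ⊤ | prev 0 | push {4}
  [13] u=3 | in ⊤ | out ⊤ | prev 0 | push {5}
  [14] u=4 | in ⊤ | out ⊤ | ==
  [15] u=5 | in ⊤ | out ⊤ | ==

Converged values:
  [0] ⊤
  [1] ⊤
  [2] ⊤
  [3] ⊤
  [4] ⊤
  [5] ⊤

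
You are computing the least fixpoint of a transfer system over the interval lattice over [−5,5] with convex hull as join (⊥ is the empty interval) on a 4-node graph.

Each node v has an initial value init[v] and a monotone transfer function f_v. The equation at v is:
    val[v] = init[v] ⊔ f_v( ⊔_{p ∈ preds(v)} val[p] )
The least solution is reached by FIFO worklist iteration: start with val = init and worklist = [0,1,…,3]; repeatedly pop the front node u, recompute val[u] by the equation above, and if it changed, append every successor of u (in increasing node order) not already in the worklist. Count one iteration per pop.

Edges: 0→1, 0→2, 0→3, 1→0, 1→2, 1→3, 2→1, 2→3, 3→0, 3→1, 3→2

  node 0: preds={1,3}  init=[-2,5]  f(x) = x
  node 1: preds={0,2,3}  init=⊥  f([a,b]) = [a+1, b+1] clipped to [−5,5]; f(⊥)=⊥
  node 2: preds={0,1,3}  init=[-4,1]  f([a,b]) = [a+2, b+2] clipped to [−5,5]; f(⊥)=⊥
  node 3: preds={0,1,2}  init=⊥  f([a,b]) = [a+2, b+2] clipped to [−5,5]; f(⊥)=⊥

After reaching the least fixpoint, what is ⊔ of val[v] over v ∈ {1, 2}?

Trace (8 dequeues):
  [1] u=0 | in ⊥ | out [-2,5] | ==
  [2] u=1 | in [-4,5] | out [-3,5] | prev ⊥ | push {0}
  [3] u=2 | in [-3,5] | out [-4,5] | prev [-4,1] | push {1}
  [4] u=3 | in [-4,5] | out [-2,5] | prev ⊥ | push {2}
  [5] u=0 | in [-3,5] | out [-3,5] | prev [-2,5] | push {3}
  [6] u=1 | in [-4,5] | out [-3,5] | ==
  [7] u=2 | in [-3,5] | out [-4,5] | ==
  [8] u=3 | in [-4,5] | out [-2,5] | ==

Converged values:
  [0] [-3,5]
  [1] [-3,5]
  [2] [-4,5]
  [3] [-2,5]

[-4,5]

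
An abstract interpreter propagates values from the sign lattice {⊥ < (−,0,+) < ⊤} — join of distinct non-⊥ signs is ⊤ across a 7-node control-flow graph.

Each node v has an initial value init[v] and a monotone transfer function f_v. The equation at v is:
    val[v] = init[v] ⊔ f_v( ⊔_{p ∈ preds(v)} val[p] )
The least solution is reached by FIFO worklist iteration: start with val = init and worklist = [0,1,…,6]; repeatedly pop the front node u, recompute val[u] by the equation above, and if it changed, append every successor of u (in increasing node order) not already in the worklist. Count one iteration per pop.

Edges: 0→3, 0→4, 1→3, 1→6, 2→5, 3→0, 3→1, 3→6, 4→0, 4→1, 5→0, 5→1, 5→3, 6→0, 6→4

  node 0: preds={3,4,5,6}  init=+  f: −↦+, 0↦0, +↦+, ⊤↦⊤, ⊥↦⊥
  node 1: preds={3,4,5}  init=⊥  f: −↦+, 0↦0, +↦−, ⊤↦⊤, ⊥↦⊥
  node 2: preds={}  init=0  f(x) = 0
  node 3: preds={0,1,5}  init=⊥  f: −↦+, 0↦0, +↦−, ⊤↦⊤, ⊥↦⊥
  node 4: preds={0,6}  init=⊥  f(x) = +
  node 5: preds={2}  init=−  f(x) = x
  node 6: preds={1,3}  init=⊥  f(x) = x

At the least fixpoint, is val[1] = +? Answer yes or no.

Worklist (12 pops):
  #1 pop 0: in=− → + (no change)
  #2 pop 1: in=− → + (was ⊥); enqueue []
  #3 pop 2: in=⊥ → 0 (no change)
  #4 pop 3: in=⊤ → ⊤ (was ⊥); enqueue [0,1]
  #5 pop 4: in=+ → + (was ⊥); enqueue []
  #6 pop 5: in=0 → ⊤ (was −); enqueue [3]
  #7 pop 6: in=⊤ → ⊤ (was ⊥); enqueue [4]
  #8 pop 0: in=⊤ → ⊤ (was +); enqueue []
  #9 pop 1: in=⊤ → ⊤ (was +); enqueue [6]
  #10 pop 3: in=⊤ → ⊤ (no change)
  #11 pop 4: in=⊤ → + (no change)
  #12 pop 6: in=⊤ → ⊤ (no change)

Fixpoint:
  val[0] = ⊤
  val[1] = ⊤
  val[2] = 0
  val[3] = ⊤
  val[4] = +
  val[5] = ⊤
  val[6] = ⊤

no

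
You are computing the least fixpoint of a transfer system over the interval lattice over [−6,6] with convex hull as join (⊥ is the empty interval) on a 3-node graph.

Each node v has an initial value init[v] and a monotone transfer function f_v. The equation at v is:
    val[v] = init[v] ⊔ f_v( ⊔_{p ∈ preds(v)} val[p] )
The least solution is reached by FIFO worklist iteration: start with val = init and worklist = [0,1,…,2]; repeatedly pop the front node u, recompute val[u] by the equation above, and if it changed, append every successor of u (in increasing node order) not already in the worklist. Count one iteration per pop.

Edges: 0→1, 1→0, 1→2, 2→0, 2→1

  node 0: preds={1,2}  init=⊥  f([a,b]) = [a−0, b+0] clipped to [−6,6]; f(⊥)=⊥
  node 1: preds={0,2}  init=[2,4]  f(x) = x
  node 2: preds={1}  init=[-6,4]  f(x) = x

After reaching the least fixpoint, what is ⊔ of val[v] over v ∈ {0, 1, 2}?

[-6,4]

Trace (4 dequeues):
  [1] u=0 | in [-6,4] | out [-6,4] | prev ⊥ | push {}
  [2] u=1 | in [-6,4] | out [-6,4] | prev [2,4] | push {0}
  [3] u=2 | in [-6,4] | out [-6,4] | ==
  [4] u=0 | in [-6,4] | out [-6,4] | ==

Converged values:
  [0] [-6,4]
  [1] [-6,4]
  [2] [-6,4]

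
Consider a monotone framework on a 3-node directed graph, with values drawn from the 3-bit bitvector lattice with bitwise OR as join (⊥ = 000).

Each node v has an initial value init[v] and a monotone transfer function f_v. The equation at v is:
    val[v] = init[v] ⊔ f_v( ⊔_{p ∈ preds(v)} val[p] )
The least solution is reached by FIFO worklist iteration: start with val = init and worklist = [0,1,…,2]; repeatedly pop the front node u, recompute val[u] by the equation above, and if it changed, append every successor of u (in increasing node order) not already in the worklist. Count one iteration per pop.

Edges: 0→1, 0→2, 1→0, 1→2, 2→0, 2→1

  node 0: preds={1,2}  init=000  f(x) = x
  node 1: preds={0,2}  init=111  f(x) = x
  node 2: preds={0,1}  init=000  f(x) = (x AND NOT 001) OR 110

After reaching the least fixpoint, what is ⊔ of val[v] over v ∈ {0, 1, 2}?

111

Trace (5 dequeues):
  [1] u=0 | in 111 | out 111 | prev 000 | push {}
  [2] u=1 | in 111 | out 111 | ==
  [3] u=2 | in 111 | out 110 | prev 000 | push {0,1}
  [4] u=0 | in 111 | out 111 | ==
  [5] u=1 | in 111 | out 111 | ==

Converged values:
  [0] 111
  [1] 111
  [2] 110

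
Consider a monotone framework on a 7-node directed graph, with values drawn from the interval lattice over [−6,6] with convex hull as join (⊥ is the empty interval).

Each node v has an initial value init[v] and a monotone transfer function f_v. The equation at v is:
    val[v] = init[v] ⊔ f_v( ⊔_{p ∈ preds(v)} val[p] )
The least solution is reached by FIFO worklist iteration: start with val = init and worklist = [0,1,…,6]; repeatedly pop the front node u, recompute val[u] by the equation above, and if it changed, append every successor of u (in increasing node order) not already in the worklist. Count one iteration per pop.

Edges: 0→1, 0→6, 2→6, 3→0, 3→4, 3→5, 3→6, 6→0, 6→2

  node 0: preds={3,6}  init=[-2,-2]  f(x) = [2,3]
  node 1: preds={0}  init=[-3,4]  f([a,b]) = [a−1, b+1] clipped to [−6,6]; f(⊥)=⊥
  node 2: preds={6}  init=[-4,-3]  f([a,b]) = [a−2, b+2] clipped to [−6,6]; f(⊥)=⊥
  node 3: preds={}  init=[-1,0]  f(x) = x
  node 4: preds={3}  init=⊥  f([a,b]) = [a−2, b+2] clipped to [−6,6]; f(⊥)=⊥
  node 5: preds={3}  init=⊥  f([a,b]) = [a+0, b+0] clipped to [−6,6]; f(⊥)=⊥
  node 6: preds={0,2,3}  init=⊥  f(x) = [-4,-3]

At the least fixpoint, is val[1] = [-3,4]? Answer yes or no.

yes

Worklist (10 pops):
  #1 pop 0: in=[-1,0] → [-2,3] (was [-2,-2]); enqueue []
  #2 pop 1: in=[-2,3] → [-3,4] (no change)
  #3 pop 2: in=⊥ → [-4,-3] (no change)
  #4 pop 3: in=⊥ → [-1,0] (no change)
  #5 pop 4: in=[-1,0] → [-3,2] (was ⊥); enqueue []
  #6 pop 5: in=[-1,0] → [-1,0] (was ⊥); enqueue []
  #7 pop 6: in=[-4,3] → [-4,-3] (was ⊥); enqueue [0,2]
  #8 pop 0: in=[-4,0] → [-2,3] (no change)
  #9 pop 2: in=[-4,-3] → [-6,-1] (was [-4,-3]); enqueue [6]
  #10 pop 6: in=[-6,3] → [-4,-3] (no change)

Fixpoint:
  val[0] = [-2,3]
  val[1] = [-3,4]
  val[2] = [-6,-1]
  val[3] = [-1,0]
  val[4] = [-3,2]
  val[5] = [-1,0]
  val[6] = [-4,-3]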